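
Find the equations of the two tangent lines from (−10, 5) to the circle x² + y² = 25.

Let a tangent through (−10, 5) have slope m. Its distance from (0, 0) must equal 5:
(10m − (−5))² = 25(m² + 1)
3m² + 4m = 0, so m = −4/3 or m = 0.
With m = −4/3: 4x + 3y = −25. With m = 0: y = 5.

4x + 3y = −25 and y = 5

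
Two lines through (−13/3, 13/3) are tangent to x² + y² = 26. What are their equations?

Let a tangent through (−13/3, 13/3) have slope m. Its distance from (0, 0) must equal √26:
(13/3m − (−13/3))² = 26(m² + 1)
5m² − 26m + 5 = 0, so m = 1/5 or m = 5.
With m = 1/5: x − 5y = −26. With m = 5: 5x − y = −26.

x − 5y = −26 and 5x − y = −26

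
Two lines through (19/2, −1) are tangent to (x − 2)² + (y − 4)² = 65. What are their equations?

A line y − (−1) = m(x − (19/2)) is tangent when its distance from (2, 4) is √65:
(−15/2m − (5))² = 65(m² + 1)
7m² − 60m + 32 = 0, so m = 4/7 or m = 8.
With m = 4/7: 4x − 7y = 45. With m = 8: 8x − y = 77.

4x − 7y = 45 and 8x − y = 77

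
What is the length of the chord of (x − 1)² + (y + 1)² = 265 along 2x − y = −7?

14√5

Centre (1, −1), r² = 265. Perpendicular distance d from centre to line = |10| / √5 = 10/√5.
Chord = 2√(r² − d²) = 2·√(245) = 14√5.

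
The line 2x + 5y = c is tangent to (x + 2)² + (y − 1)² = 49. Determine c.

c = 1 ± 7√29

Tangency holds when the distance from the centre (−2, 1) to the line equals the radius 7:
|2·(−2) + 5·1 − c| / √29 = 7
|c − (1)| = 7√29.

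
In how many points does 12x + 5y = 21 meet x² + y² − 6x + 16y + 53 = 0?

2

Centre (3, −8), r² = 20. Distance² from centre to line = (−25)²/169 = 625/169.
Since d² < r², the line cuts the circle twice.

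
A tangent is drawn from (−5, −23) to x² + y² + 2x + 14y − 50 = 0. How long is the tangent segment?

Centre (−1, −7), r² = 100. |PO|² = (−4)² + (−16)² = 272.
Power of the point: PT² = |PO|² − r² = 172, so PT = 2√43.

2√43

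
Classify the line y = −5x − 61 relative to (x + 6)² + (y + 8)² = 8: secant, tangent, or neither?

Substituting the line into the circle gives 26x² + 542x + 2837 = 0.
Discriminant = (542)² − 4·26·(2837) = −1284 < 0.
No real roots: the line does not meet the circle.

neither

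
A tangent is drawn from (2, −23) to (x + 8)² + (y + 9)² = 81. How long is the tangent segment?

√215

The centre is (−8, −9) and r = 9. The square of the distance from P to the centre is 100 + 196 = 296.
Power of the point: PT² = |PO|² − r² = 215, so PT = √215.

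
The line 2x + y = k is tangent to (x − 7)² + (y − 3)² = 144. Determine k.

k = 17 ± 12√5

Tangency holds when the distance from the centre (7, 3) to the line equals the radius 12:
|2·7 + 1·3 − k| / √5 = 12
|k − (17)| = 12√5.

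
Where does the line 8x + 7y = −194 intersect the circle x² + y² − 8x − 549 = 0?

Express y = (−194 − 8x)/7 and substitute into the circle:
113x² + 2712x + 10735 = 0  ⟹  x² + 24x + 95 = 0
x = −5 or x = −19, giving (−5, −22) and (−19, −6).

(−19, −6) and (−5, −22)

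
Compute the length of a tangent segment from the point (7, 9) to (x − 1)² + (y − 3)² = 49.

The centre is (1, 3) and r = 7. The square of the distance from P to the centre is 36 + 36 = 72.
By the tangent–radius right angle, tangent length = √(|PO|² − r²) = √23.

√23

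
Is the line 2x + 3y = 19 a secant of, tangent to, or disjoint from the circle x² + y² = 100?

d² = (2·0 + 3·0 − (19))²/13 = 361/13; r² = 100.
Since d² < r², the line cuts the circle twice.

secant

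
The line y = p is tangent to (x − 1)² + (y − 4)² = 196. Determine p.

For a tangent, require d(centre, line) = r = 14.
|0·1 + 1·4 − p| / √1 = 14
|p − (4)| = 14, so p = 18 or p = −10.

p = −10 or p = 18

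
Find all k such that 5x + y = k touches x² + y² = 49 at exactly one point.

k = ±7√26

For a tangent, require d(centre, line) = r = 7.
|5·0 + 1·0 − k| / √26 = 7
|k| = 7√26.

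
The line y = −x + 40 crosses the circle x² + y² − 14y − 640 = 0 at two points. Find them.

(8, 32) and (25, 15)

Substitute y = −x + 40:
2x² − 66x + 400 = 0  ⟹  x² − 33x + 200 = 0
x = 25 or x = 8, giving (25, 15) and (8, 32).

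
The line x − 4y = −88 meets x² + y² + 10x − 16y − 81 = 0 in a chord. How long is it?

2√17

Centre (−5, 8), r² = 170. Perpendicular distance d from centre to line = |51| / √17 = 51/√17.
Half the chord is √(r² − d²) = √(17), so the full chord is 2√17.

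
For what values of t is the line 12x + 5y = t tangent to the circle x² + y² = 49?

For a tangent, require d(centre, line) = r = 7.
|12·0 + 5·0 − t| / √169 = 7
|t| = 7·13, so t = 91 or t = −91.

t = −91 or t = 91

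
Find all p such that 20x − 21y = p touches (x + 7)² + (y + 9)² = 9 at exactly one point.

p = −38 or p = 136

The line touches the circle iff its distance from (−7, −9) is 3:
|20·(−7) − 21·(−9) − p| / √841 = 3
|p − (49)| = 3·29, so p = 136 or p = −38.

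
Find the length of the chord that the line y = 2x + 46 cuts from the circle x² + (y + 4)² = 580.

The distance from (0, −4) to the line is 50/√5, and r² = 580.
Half the chord is √(r² − d²) = √(80), so the full chord is 8√5.

8√5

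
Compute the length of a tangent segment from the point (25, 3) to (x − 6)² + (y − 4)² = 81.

The centre is (6, 4) and r = 9. The square of the distance from P to the centre is 361 + 1 = 362.
By the tangent–radius right angle, tangent length = √(|PO|² − r²) = √281.

√281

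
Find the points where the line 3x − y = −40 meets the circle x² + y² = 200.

(−14, −2) and (−10, 10)

Substitute y = 3x + 40:
10x² + 240x + 1400 = 0  ⟹  x² + 24x + 140 = 0
x = −10 or x = −14, giving (−10, 10) and (−14, −2).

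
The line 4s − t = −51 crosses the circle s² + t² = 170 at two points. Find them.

(−13, −1) and (−11, 7)

Substitute t = 4s + 51:
17s² + 408s + 2431 = 0  ⟹  s² + 24s + 143 = 0
s = −11 or s = −13, giving (−11, 7) and (−13, −1).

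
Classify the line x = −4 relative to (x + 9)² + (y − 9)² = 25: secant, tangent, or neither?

Substituting the line into the circle gives y² − 18y + 81 = 0.
Discriminant = (−18)² − 4·1·(81) = 0.
A repeated root: the line is tangent.

tangent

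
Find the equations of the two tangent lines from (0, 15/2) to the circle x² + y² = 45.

Write the tangent as mx − y + (15/2 − m·(0)) = 0 and set its distance from the centre to 3√5:
(0m − (−15/2))² = 45(m² + 1)
4m² − 1 = 0, so m = −1/2 or m = 1/2.
With m = −1/2: x + 2y = 15. With m = 1/2: x − 2y = −15.

x + 2y = 15 and x − 2y = −15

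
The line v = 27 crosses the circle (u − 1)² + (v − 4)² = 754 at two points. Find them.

(−14, 27) and (16, 27)

Substitute v = 27:
u² − 2u − 224 = 0
u = 16 or u = −14, giving (16, 27) and (−14, 27).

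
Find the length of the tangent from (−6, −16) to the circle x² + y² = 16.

2√69

The centre is (0, 0) and r = 4. The square of the distance from P to the centre is 36 + 256 = 292.
The tangent meets the radius at right angles, so tangent² = |PO|² − r² = 292 − 16 = 276.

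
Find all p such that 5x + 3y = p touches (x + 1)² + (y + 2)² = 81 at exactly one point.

p = −11 ± 9√34

Tangency holds when the distance from the centre (−1, −2) to the line equals the radius 9:
|5·(−1) + 3·(−2) − p| / √34 = 9
|p − (−11)| = 9√34.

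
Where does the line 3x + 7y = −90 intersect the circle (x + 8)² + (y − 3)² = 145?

From the line, y = (−90 − 3x)/7. Substituting:
58x² + 1450x + 8352 = 0  ⟹  x² + 25x + 144 = 0
x = −9 or x = −16, giving (−9, −9) and (−16, −6).

(−16, −6) and (−9, −9)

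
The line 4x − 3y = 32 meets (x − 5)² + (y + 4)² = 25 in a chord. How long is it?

From the line, y = (−32 + 4x)/3. Substituting:
25x² − 250x + 400 = 0  ⟹  x² − 10x + 16 = 0
x = 8 or x = 2, giving (8, 0) and (2, −8).
Chord length = distance between (8, 0) and (2, −8) = √100 = 10.

10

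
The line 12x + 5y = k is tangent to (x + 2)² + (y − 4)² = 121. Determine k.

k = −147 or k = 139

For a tangent, require d(centre, line) = r = 11.
|12·(−2) + 5·4 − k| / √169 = 11
|k − (−4)| = 11·13, so k = 139 or k = −147.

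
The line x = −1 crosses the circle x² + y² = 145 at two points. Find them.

The line gives x = −1. Substituting into the circle:
y² − 144 = 0
y = 12 or y = −12, giving (−1, 12) and (−1, −12).

(−1, −12) and (−1, 12)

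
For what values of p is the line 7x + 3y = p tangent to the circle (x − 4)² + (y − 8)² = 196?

p = 52 ± 14√58

Tangency holds when the distance from the centre (4, 8) to the line equals the radius 14:
|7·4 + 3·8 − p| / √58 = 14
|p − (52)| = 14√58.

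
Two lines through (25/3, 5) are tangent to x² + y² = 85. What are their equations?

A line y − (5) = m(x − (25/3)) is tangent when its distance from (0, 0) is √85:
(−25/3m − (−5))² = 85(m² + 1)
14m² + 75m + 54 = 0, so m = −9/2 or m = −6/7.
With m = −9/2: 9x + 2y = 85. With m = −6/7: 6x + 7y = 85.

9x + 2y = 85 and 6x + 7y = 85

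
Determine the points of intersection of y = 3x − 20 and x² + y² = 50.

Express y = 3x − 20 and substitute into the circle:
10x² − 120x + 350 = 0  ⟹  x² − 12x + 35 = 0
x = 7 or x = 5, giving (7, 1) and (5, −5).

(5, −5) and (7, 1)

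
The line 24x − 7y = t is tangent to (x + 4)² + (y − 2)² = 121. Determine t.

t = −385 or t = 165

Tangency holds when the distance from the centre (−4, 2) to the line equals the radius 11:
|24·(−4) − 7·2 − t| / √625 = 11
|t − (−110)| = 11·25, so t = 165 or t = −385.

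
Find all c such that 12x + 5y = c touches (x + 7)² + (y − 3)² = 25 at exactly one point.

c = −134 or c = −4

For a tangent, require d(centre, line) = r = 5.
|12·(−7) + 5·3 − c| / √169 = 5
|c − (−69)| = 5·13, so c = −4 or c = −134.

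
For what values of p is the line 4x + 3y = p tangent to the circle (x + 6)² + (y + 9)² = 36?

p = −81 or p = −21

The line touches the circle iff its distance from (−6, −9) is 6:
|4·(−6) + 3·(−9) − p| / √25 = 6
|p − (−51)| = 6·5, so p = −21 or p = −81.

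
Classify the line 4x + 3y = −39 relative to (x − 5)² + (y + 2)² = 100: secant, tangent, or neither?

neither

Substituting the line into the circle gives 25x² + 174x + 414 = 0.
Discriminant = (174)² − 4·25·(414) = −11124 < 0.
No real roots: the line does not meet the circle.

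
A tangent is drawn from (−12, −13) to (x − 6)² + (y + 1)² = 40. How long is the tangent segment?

With centre O = (6, −1), |OP|² = 468 and r² = 40.
By the tangent–radius right angle, tangent length = √(|PO|² − r²) = √428 = 2√107.

2√107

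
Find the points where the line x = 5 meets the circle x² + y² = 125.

(5, −10) and (5, 10)

The line gives x = 5. Substituting into the circle:
y² − 100 = 0
y = 10 or y = −10, giving (5, 10) and (5, −10).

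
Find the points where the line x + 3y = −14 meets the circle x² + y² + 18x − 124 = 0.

Express y = (−14 − x)/3 and substitute into the circle:
10x² + 190x − 920 = 0  ⟹  x² + 19x − 92 = 0
x = 4 or x = −23, giving (4, −6) and (−23, 3).

(−23, 3) and (4, −6)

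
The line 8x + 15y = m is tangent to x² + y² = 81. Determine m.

For a tangent, require d(centre, line) = r = 9.
|8·0 + 15·0 − m| / √289 = 9
|m| = 9·17, so m = 153 or m = −153.

m = −153 or m = 153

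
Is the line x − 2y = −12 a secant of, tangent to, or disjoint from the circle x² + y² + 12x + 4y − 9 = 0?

Substituting the line into the circle gives 5x² + 80x + 204 = 0.
Discriminant = (80)² − 4·5·(204) = 2320 > 0.
Two real roots: the line is a secant.

secant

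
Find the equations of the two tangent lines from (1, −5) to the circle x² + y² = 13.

Write the tangent as mx − y + (−5 − m·(1)) = 0 and set its distance from the centre to √13:
(−1m − (5))² = 13(m² + 1)
6m² − 5m − 6 = 0, so m = −2/3 or m = 3/2.
With m = −2/3: 2x + 3y = −13. With m = 3/2: 3x − 2y = 13.

2x + 3y = −13 and 3x − 2y = 13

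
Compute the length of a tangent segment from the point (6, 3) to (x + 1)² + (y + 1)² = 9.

2√14

The centre is (−1, −1) and r = 3. The square of the distance from P to the centre is 49 + 16 = 65.
By the tangent–radius right angle, tangent length = √(|PO|² − r²) = √56 = 2√14.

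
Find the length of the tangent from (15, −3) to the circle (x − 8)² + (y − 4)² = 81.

√17

Centre (8, 4), r² = 81. |PO|² = (7)² + (−7)² = 98.
Power of the point: PT² = |PO|² − r² = 17, so PT = √17.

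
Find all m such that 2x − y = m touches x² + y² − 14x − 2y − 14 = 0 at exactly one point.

The line touches the circle iff its distance from (7, 1) is 8:
|2·7 − 1·1 − m| / √5 = 8
|m − (13)| = 8√5.

m = 13 ± 8√5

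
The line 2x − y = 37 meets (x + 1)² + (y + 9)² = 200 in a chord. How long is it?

Centre (−1, −9), r² = 200. Perpendicular distance d from centre to line = |−30| / √5 = 30/√5.
Half the chord is √(r² − d²) = √(20), so the full chord is 4√5.

4√5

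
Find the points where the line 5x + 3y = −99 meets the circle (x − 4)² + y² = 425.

(−15, −8) and (−12, −13)

Express y = (−99 − 5x)/3 and substitute into the circle:
34x² + 918x + 6120 = 0  ⟹  x² + 27x + 180 = 0
x = −12 or x = −15, giving (−12, −13) and (−15, −8).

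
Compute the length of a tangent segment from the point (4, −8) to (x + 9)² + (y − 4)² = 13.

Centre (−9, 4), r² = 13. |PO|² = (13)² + (−12)² = 313.
By the tangent–radius right angle, tangent length = √(|PO|² − r²) = √300 = 10√3.

10√3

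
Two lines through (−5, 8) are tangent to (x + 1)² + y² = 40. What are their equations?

3x − y = −23 and x + 3y = 19

Let a tangent through (−5, 8) have slope m. Its distance from (−1, 0) must equal 2√10:
[m·(4) − (−8)]² = 40(m² + 1)
3m² − 8m − 3 = 0, so m = 3 or m = −1/3.
Through (−5, 8) these give 3x − y = −23 and x + 3y = 19.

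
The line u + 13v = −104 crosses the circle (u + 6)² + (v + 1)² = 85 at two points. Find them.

(−13, −7) and (0, −8)

From the line, v = (−104 − u)/13. Substituting:
170u² + 2210u = 0  ⟹  u² + 13u = 0
u = 0 or u = −13, giving (0, −8) and (−13, −7).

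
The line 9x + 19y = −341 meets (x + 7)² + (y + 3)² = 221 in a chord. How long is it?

From the line, y = (−341 − 9x)/19. Substituting:
442x² + 10166x + 18564 = 0  ⟹  x² + 23x + 42 = 0
x = −2 or x = −21, giving (−2, −17) and (−21, −8).
|(−2, −17) − (−21, −8)| = √((19)² + (−9)²) = √442.

√442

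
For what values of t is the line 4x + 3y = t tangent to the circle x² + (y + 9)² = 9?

For a tangent, require d(centre, line) = r = 3.
|4·0 + 3·(−9) − t| / √25 = 3
|t − (−27)| = 3·5, so t = −12 or t = −42.

t = −42 or t = −12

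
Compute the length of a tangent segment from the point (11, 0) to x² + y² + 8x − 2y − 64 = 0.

√145

With centre O = (−4, 1), |OP|² = 226 and r² = 81.
By the tangent–radius right angle, tangent length = √(|PO|² − r²) = √145.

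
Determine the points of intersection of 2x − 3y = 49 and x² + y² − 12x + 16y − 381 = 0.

Substitute y = (−49 + 2x)/3:
13x² − 208x − 3380 = 0  ⟹  x² − 16x − 260 = 0
x = 26 or x = −10, giving (26, 1) and (−10, −23).

(−10, −23) and (26, 1)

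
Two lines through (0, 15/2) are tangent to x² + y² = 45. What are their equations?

x − 2y = −15 and x + 2y = 15

Let a tangent through (0, 15/2) have slope m. Its distance from (0, 0) must equal 3√5:
(0m − (−15/2))² = 45(m² + 1)
4m² − 1 = 0, so m = 1/2 or m = −1/2.
With m = 1/2: x − 2y = −15. With m = −1/2: x + 2y = 15.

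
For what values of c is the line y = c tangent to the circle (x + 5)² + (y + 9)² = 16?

c = −13 or c = −5

Tangency holds when the distance from the centre (−5, −9) to the line equals the radius 4:
|0·(−5) + 1·(−9) − c| / √1 = 4
|c − (−9)| = 4, so c = −5 or c = −13.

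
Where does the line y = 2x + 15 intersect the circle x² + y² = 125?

(−10, −5) and (−2, 11)

From the line, y = 2x + 15. Substituting:
5x² + 60x + 100 = 0  ⟹  x² + 12x + 20 = 0
x = −2 or x = −10, giving (−2, 11) and (−10, −5).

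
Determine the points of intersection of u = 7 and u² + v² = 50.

(7, −1) and (7, 1)

The line gives u = 7. Substituting into the circle:
v² − 1 = 0
v = 1 or v = −1, giving (7, 1) and (7, −1).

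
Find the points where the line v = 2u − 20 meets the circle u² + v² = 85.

From the line, v = 2u − 20. Substituting:
5u² − 80u + 315 = 0  ⟹  u² − 16u + 63 = 0
u = 9 or u = 7, giving (9, −2) and (7, −6).

(7, −6) and (9, −2)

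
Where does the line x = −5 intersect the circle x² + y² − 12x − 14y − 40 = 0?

The line gives x = −5. Substituting into the circle:
y² − 14y + 45 = 0
y = 9 or y = 5, giving (−5, 9) and (−5, 5).

(−5, 5) and (−5, 9)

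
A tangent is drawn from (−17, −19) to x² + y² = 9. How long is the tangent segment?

√641

Centre (0, 0), r² = 9. |PO|² = (−17)² + (−19)² = 650.
Power of the point: PT² = |PO|² − r² = 641, so PT = √641.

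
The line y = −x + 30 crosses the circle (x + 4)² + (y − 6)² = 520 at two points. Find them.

(2, 28) and (18, 12)

Express y = −x + 30 and substitute into the circle:
2x² − 40x + 72 = 0  ⟹  x² − 20x + 36 = 0
x = 18 or x = 2, giving (18, 12) and (2, 28).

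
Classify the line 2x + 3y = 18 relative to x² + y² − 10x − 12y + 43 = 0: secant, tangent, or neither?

secant

Substituting the line into the circle gives 13x² − 90x + 63 = 0.
Δ = 8100 − 3276 = 4824.
Two real roots: the line is a secant.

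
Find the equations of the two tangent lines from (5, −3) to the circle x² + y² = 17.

x − 4y = 17 and 4x + y = 17

Let a tangent through (5, −3) have slope m. Its distance from (0, 0) must equal √17:
(−5m − (3))² = 17(m² + 1)
4m² + 15m − 4 = 0, so m = 1/4 or m = −4.
With m = 1/4: x − 4y = 17. With m = −4: 4x + y = 17.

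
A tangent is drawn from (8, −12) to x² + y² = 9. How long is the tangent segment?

√199

With centre O = (0, 0), |OP|² = 208 and r² = 9.
The tangent meets the radius at right angles, so tangent² = |PO|² − r² = 208 − 9 = 199.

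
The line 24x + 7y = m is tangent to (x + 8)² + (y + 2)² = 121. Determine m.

For a tangent, require d(centre, line) = r = 11.
|24·(−8) + 7·(−2) − m| / √625 = 11
|m − (−206)| = 11·25, so m = 69 or m = −481.

m = −481 or m = 69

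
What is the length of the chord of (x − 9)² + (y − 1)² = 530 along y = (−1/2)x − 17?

10√5

Express y = (−34 − x)/2 and substitute into the circle:
5x² − 500 = 0  ⟹  x² − 100 = 0
x = 10 or x = −10, giving (10, −22) and (−10, −12).
Chord length = distance between (10, −22) and (−10, −12) = √500 = 10√5.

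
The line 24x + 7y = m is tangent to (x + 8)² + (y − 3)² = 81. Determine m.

m = −396 or m = 54

The line touches the circle iff its distance from (−8, 3) is 9:
|24·(−8) + 7·3 − m| / √625 = 9
|m − (−171)| = 9·25, so m = 54 or m = −396.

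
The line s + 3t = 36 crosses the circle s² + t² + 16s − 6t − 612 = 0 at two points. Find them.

Substitute t = (36 − s)/3:
10s² + 90s − 4860 = 0  ⟹  s² + 9s − 486 = 0
s = 18 or s = −27, giving (18, 6) and (−27, 21).

(−27, 21) and (18, 6)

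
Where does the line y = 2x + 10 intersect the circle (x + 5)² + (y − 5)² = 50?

Substitute y = 2x + 10:
5x² + 30x = 0  ⟹  x² + 6x = 0
x = 0 or x = −6, giving (0, 10) and (−6, −2).

(−6, −2) and (0, 10)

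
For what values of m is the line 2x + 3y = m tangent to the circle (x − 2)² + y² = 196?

For a tangent, require d(centre, line) = r = 14.
|2·2 + 3·0 − m| / √13 = 14
|m − (4)| = 14√13.

m = 4 ± 14√13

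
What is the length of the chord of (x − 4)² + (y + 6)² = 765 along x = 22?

42

The line gives x = 22. Substituting into the circle:
y² + 12y − 405 = 0
y = 15 or y = −27, giving (22, 15) and (22, −27).
Chord length = distance between (22, 15) and (22, −27) = √1764 = 42.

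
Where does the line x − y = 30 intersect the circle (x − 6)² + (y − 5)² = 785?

(7, −23) and (34, 4)

Substitute y = x − 30:
2x² − 82x + 476 = 0  ⟹  x² − 41x + 238 = 0
x = 34 or x = 7, giving (34, 4) and (7, −23).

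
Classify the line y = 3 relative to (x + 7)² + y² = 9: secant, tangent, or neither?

Substituting the line into the circle gives x² + 14x + 49 = 0.
Discriminant = (14)² − 4·1·(49) = 0.
A repeated root: the line is tangent.

tangent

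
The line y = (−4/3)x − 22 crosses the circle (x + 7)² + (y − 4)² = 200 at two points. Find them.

(−21, 6) and (−9, −10)

Substitute y = (−66 − 4x)/3:
25x² + 750x + 4725 = 0  ⟹  x² + 30x + 189 = 0
x = −9 or x = −21, giving (−9, −10) and (−21, 6).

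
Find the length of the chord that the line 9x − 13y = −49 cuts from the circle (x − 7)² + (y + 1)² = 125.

The distance from (7, −1) to the line is 125/√250, and r² = 125.
Half the chord is √(r² − d²) = √(125/2), so the full chord is 5√10.

5√10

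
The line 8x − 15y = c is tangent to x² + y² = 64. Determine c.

Tangency holds when the distance from the centre (0, 0) to the line equals the radius 8:
|8·0 − 15·0 − c| / √289 = 8
|c| = 8·17, so c = 136 or c = −136.

c = −136 or c = 136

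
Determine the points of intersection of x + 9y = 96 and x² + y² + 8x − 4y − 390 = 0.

(−21, 13) and (15, 9)

Substitute y = (96 − x)/9:
82x² + 492x − 25830 = 0  ⟹  x² + 6x − 315 = 0
x = 15 or x = −21, giving (15, 9) and (−21, 13).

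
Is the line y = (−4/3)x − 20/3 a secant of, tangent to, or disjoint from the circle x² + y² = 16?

tangent

Centre (0, 0), r² = 16. Distance² from centre to line = (20)²/25 = 16.
Since d² = r², the line is tangent.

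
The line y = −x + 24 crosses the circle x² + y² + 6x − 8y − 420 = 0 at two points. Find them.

(−1, 25) and (18, 6)

Substitute y = −x + 24:
2x² − 34x − 36 = 0  ⟹  x² − 17x − 18 = 0
x = 18 or x = −1, giving (18, 6) and (−1, 25).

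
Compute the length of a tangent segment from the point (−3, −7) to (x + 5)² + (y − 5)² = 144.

With centre O = (−5, 5), |OP|² = 148 and r² = 144.
By the tangent–radius right angle, tangent length = √(|PO|² − r²) = √4 = 2.

2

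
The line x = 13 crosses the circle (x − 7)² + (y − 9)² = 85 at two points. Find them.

The line gives x = 13. Substituting into the circle:
y² − 18y + 32 = 0
y = 16 or y = 2, giving (13, 16) and (13, 2).

(13, 2) and (13, 16)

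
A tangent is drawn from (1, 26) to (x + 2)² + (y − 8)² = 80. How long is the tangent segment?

With centre O = (−2, 8), |OP|² = 333 and r² = 80.
Power of the point: PT² = |PO|² − r² = 253, so PT = √253.

√253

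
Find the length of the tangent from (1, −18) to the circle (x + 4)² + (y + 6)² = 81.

The centre is (−4, −6) and r = 9. The square of the distance from P to the centre is 25 + 144 = 169.
By the tangent–radius right angle, tangent length = √(|PO|² − r²) = √88 = 2√22.

2√22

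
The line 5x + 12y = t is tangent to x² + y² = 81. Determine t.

t = −117 or t = 117

For a tangent, require d(centre, line) = r = 9.
|5·0 + 12·0 − t| / √169 = 9
|t| = 9·13, so t = 117 or t = −117.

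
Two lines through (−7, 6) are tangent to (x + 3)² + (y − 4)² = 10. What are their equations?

3x + y = −15 and x − 3y = −25

Let a tangent through (−7, 6) have slope m. Its distance from (−3, 4) must equal √10:
(4m − (−2))² = 10(m² + 1)
3m² + 8m − 3 = 0, so m = −3 or m = 1/3.
Through (−7, 6) these give 3x + y = −15 and x − 3y = −25.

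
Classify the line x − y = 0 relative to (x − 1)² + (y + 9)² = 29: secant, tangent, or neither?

Substituting the line into the circle gives 2x² + 16x + 53 = 0.
Δ = 256 − 424 = −168.
No real roots: the line does not meet the circle.

neither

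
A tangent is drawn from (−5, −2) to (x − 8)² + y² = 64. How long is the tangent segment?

√109

Centre (8, 0), r² = 64. |PO|² = (−13)² + (−2)² = 173.
By the tangent–radius right angle, tangent length = √(|PO|² − r²) = √109.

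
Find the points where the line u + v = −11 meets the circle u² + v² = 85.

(−9, −2) and (−2, −9)

Substitute v = −u − 11:
2u² + 22u + 36 = 0  ⟹  u² + 11u + 18 = 0
u = −2 or u = −9, giving (−2, −9) and (−9, −2).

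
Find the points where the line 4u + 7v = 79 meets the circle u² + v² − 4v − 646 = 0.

From the line, v = (79 − 4u)/7. Substituting:
65u² − 520u − 27625 = 0  ⟹  u² − 8u − 425 = 0
u = 25 or u = −17, giving (25, −3) and (−17, 21).

(−17, 21) and (25, −3)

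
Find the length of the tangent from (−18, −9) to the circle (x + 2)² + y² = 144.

Centre (−2, 0), r² = 144. |PO|² = (−16)² + (−9)² = 337.
Power of the point: PT² = |PO|² − r² = 193, so PT = √193.

√193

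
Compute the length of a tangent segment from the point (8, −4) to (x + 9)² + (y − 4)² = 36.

With centre O = (−9, 4), |OP|² = 353 and r² = 36.
Power of the point: PT² = |PO|² − r² = 317, so PT = √317.

√317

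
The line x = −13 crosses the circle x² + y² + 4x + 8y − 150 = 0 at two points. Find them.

(−13, −11) and (−13, 3)

The line gives x = −13. Substituting into the circle:
y² + 8y − 33 = 0
y = 3 or y = −11, giving (−13, 3) and (−13, −11).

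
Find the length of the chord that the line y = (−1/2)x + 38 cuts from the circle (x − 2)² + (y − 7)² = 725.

2√5

Substitute y = (76 − x)/2:
5x² − 140x + 960 = 0  ⟹  x² − 28x + 192 = 0
x = 16 or x = 12, giving (16, 30) and (12, 32).
|(16, 30) − (12, 32)| = √((4)² + (−2)²) = 2√5.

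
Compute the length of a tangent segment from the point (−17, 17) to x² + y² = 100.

√478

Centre (0, 0), r² = 100. |PO|² = (−17)² + (17)² = 578.
By the tangent–radius right angle, tangent length = √(|PO|² − r²) = √478.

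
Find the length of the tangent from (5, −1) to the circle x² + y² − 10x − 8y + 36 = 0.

With centre O = (5, 4), |OP|² = 25 and r² = 5.
Power of the point: PT² = |PO|² − r² = 20, so PT = 2√5.

2√5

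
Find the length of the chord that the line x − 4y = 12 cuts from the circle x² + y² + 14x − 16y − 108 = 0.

4√17

Substitute y = (−12 + x)/4:
17x² + 136x − 816 = 0  ⟹  x² + 8x − 48 = 0
x = 4 or x = −12, giving (4, −2) and (−12, −6).
|(4, −2) − (−12, −6)| = √((16)² + (4)²) = 4√17.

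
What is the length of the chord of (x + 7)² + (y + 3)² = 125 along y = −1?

From the line, y = −1. Substituting:
x² + 14x − 72 = 0
x = 4 or x = −18, giving (4, −1) and (−18, −1).
|(4, −1) − (−18, −1)| = √((22)² + (0)²) = 22.

22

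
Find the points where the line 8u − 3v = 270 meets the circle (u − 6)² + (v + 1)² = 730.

Express v = (−270 + 8u)/3 and substitute into the circle:
73u² − 4380u + 65043 = 0  ⟹  u² − 60u + 891 = 0
u = 33 or u = 27, giving (33, −2) and (27, −18).

(27, −18) and (33, −2)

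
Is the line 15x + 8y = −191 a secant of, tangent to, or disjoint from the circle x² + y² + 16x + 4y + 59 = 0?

disjoint

Substituting the line into the circle gives 289x² + 6274x + 34145 = 0.
Δ = 39363076 − 39471620 = −108544.
No real roots: the line does not meet the circle.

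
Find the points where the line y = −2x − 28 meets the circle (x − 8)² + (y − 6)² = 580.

Express y = −2x − 28 and substitute into the circle:
5x² + 120x + 640 = 0  ⟹  x² + 24x + 128 = 0
x = −8 or x = −16, giving (−8, −12) and (−16, 4).

(−16, 4) and (−8, −12)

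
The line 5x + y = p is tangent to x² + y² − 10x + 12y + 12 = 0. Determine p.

For a tangent, require d(centre, line) = r = 7.
|5·5 + 1·(−6) − p| / √26 = 7
|p − (19)| = 7√26.

p = 19 ± 7√26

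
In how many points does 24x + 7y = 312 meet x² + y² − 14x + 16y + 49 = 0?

Substituting the line into the circle gives 625x² − 18350x + 134689 = 0.
Discriminant = (−18350)² − 4·625·(134689) = 0.
A repeated root: the line is tangent.

1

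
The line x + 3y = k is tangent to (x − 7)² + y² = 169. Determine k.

The line touches the circle iff its distance from (7, 0) is 13:
|1·7 + 3·0 − k| / √10 = 13
|k − (7)| = 13√10.

k = 7 ± 13√10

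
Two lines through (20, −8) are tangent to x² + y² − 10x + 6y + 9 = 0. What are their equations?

A line y − (−8) = m(x − (20)) is tangent when its distance from (5, −3) is 5:
(−15m − (5))² = 25(m² + 1)
4m² + 3m = 0, so m = 0 or m = −3/4.
With m = 0: y = −8. With m = −3/4: 3x + 4y = 28.

y = −8 and 3x + 4y = 28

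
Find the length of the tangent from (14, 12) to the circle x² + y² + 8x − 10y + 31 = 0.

With centre O = (−4, 5), |OP|² = 373 and r² = 10.
By the tangent–radius right angle, tangent length = √(|PO|² − r²) = √363 = 11√3.

11√3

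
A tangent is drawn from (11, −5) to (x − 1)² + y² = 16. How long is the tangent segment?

With centre O = (1, 0), |OP|² = 125 and r² = 16.
The tangent meets the radius at right angles, so tangent² = |PO|² − r² = 125 − 16 = 109.

√109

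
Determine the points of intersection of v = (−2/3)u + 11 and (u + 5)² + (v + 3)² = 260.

(−3, 13) and (9, 5)

Substitute v = (33 − 2u)/3:
13u² − 78u − 351 = 0  ⟹  u² − 6u − 27 = 0
u = 9 or u = −3, giving (9, 5) and (−3, 13).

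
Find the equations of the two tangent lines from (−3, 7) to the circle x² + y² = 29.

5x − 2y = −29 and 2x + 5y = 29

Let a tangent through (−3, 7) have slope m. Its distance from (0, 0) must equal √29:
(3m − (−7))² = 29(m² + 1)
10m² − 21m − 10 = 0, so m = 5/2 or m = −2/5.
Through (−3, 7) these give 5x − 2y = −29 and 2x + 5y = 29.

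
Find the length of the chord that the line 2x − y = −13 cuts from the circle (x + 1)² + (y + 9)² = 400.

16√5

The distance from (−1, −9) to the line is 20/√5, and r² = 400.
Chord = 2√(r² − d²) = 2·√(320) = 16√5.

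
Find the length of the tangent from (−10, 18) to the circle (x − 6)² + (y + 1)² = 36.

With centre O = (6, −1), |OP|² = 617 and r² = 36.
By the tangent–radius right angle, tangent length = √(|PO|² − r²) = √581.

√581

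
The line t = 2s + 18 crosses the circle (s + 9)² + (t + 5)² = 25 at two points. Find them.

Express t = 2s + 18 and substitute into the circle:
5s² + 110s + 585 = 0  ⟹  s² + 22s + 117 = 0
s = −9 or s = −13, giving (−9, 0) and (−13, −8).

(−13, −8) and (−9, 0)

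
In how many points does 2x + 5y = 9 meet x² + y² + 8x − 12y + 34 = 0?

2

d² = (2·(−4) + 5·6 − (9))²/29 = 169/29; r² = 18.
Since d² < r², the line cuts the circle twice.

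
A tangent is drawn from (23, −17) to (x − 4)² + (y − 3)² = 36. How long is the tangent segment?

Centre (4, 3), r² = 36. |PO|² = (19)² + (−20)² = 761.
The tangent meets the radius at right angles, so tangent² = |PO|² − r² = 761 − 36 = 725.

5√29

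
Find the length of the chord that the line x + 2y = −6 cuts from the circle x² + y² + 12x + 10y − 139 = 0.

The distance from (−6, −5) to the line is 10/√5, and r² = 200.
Chord = 2√(r² − d²) = 2·√(180) = 12√5.

12√5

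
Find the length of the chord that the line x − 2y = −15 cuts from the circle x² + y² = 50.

The distance from (0, 0) to the line is 15/√5, and r² = 50.
Chord = 2√(r² − d²) = 2·√(5) = 2√5.

2√5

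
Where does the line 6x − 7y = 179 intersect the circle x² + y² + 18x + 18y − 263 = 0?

(−4, −29) and (10, −17)

Express y = (−179 + 6x)/7 and substitute into the circle:
85x² − 510x − 3400 = 0  ⟹  x² − 6x − 40 = 0
x = 10 or x = −4, giving (10, −17) and (−4, −29).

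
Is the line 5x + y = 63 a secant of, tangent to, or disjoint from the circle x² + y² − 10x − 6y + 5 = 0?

Substituting the line into the circle gives 26x² − 610x + 3596 = 0.
Discriminant = (−610)² − 4·26·(3596) = −1884 < 0.
No real roots: the line does not meet the circle.

disjoint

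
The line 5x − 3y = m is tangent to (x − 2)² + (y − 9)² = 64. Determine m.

The line touches the circle iff its distance from (2, 9) is 8:
|5·2 − 3·9 − m| / √34 = 8
|m − (−17)| = 8√34.

m = −17 ± 8√34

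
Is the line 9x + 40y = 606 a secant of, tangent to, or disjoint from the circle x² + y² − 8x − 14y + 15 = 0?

disjoint

d² = (9·4 + 40·7 − (606))²/1681 = 84100/1681; r² = 50.
Since d² > r², the line lies outside the circle.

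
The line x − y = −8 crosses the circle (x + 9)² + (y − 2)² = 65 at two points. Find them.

(−13, −5) and (−2, 6)

Substitute y = x + 8:
2x² + 30x + 52 = 0  ⟹  x² + 15x + 26 = 0
x = −2 or x = −13, giving (−2, 6) and (−13, −5).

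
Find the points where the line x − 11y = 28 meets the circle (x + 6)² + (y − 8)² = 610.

(−27, −5) and (17, −1)

Substitute y = (−28 + x)/11:
122x² + 1220x − 55998 = 0  ⟹  x² + 10x − 459 = 0
x = 17 or x = −27, giving (17, −1) and (−27, −5).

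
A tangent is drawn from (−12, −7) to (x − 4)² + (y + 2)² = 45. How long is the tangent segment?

2√59

Centre (4, −2), r² = 45. |PO|² = (−16)² + (−5)² = 281.
The tangent meets the radius at right angles, so tangent² = |PO|² − r² = 281 − 45 = 236.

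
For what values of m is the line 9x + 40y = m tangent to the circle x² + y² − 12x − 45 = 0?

For a tangent, require d(centre, line) = r = 9.
|9·6 + 40·0 − m| / √1681 = 9
|m − (54)| = 9·41, so m = 423 or m = −315.

m = −315 or m = 423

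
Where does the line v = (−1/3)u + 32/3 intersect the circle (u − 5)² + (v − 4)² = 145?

From the line, v = (32 − u)/3. Substituting:
10u² − 130u − 680 = 0  ⟹  u² − 13u − 68 = 0
u = 17 or u = −4, giving (17, 5) and (−4, 12).

(−4, 12) and (17, 5)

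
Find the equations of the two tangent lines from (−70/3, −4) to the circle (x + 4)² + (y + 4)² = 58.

3x − 7y = −42 and 3x + 7y = −98

Write the tangent as mx − y + (−4 − m·(−70/3)) = 0 and set its distance from the centre to √58:
(58/3m − (0))² = 58(m² + 1)
49m² − 9 = 0, so m = 3/7 or m = −3/7.
Through (−70/3, −4) these give 3x − 7y = −42 and 3x + 7y = −98.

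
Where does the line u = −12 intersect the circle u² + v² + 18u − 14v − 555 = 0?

(−12, −19) and (−12, 33)

The line gives u = −12. Substituting into the circle:
v² − 14v − 627 = 0
v = 33 or v = −19, giving (−12, 33) and (−12, −19).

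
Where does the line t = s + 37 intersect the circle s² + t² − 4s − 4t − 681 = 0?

(−18, 19) and (−15, 22)

Express t = s + 37 and substitute into the circle:
2s² + 66s + 540 = 0  ⟹  s² + 33s + 270 = 0
s = −15 or s = −18, giving (−15, 22) and (−18, 19).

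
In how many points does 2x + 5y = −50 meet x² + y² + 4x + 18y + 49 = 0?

Centre (−2, −9), r² = 36. Distance² from centre to line = (1)²/29 = 1/29.
Since d² < r², the line cuts the circle twice.

2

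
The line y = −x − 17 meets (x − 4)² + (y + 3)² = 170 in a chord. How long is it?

4√2

Express y = −x − 17 and substitute into the circle:
2x² + 20x + 42 = 0  ⟹  x² + 10x + 21 = 0
x = −3 or x = −7, giving (−3, −14) and (−7, −10).
Chord length = distance between (−3, −14) and (−7, −10) = √32 = 4√2.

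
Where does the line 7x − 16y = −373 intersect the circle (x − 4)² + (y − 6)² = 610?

(−19, 15) and (13, 29)

Express y = (373 + 7x)/16 and substitute into the circle:
305x² + 1830x − 75335 = 0  ⟹  x² + 6x − 247 = 0
x = 13 or x = −19, giving (13, 29) and (−19, 15).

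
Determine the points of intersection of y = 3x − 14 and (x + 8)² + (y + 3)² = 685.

(−5, −29) and (10, 16)

Express y = 3x − 14 and substitute into the circle:
10x² − 50x − 500 = 0  ⟹  x² − 5x − 50 = 0
x = 10 or x = −5, giving (10, 16) and (−5, −29).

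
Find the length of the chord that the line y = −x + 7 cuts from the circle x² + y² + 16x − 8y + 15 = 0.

3√2

The distance from (−8, 4) to the line is 11/√2, and r² = 65.
Half the chord is √(r² − d²) = √(9/2), so the full chord is 3√2.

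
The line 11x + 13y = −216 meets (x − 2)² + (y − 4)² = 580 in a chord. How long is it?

Centre (2, 4), r² = 580. Perpendicular distance d from centre to line = |290| / √290 = 290/√290.
Chord = 2√(r² − d²) = 2·√(290) = 2√290.

2√290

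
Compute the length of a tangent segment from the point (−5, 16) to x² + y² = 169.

4√7

With centre O = (0, 0), |OP|² = 281 and r² = 169.
Power of the point: PT² = |PO|² − r² = 112, so PT = 4√7.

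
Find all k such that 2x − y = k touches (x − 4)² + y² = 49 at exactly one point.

The line touches the circle iff its distance from (4, 0) is 7:
|2·4 − 1·0 − k| / √5 = 7
|k − (8)| = 7√5.

k = 8 ± 7√5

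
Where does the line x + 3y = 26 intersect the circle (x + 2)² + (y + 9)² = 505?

From the line, y = (26 − x)/3. Substituting:
10x² − 70x − 1700 = 0  ⟹  x² − 7x − 170 = 0
x = 17 or x = −10, giving (17, 3) and (−10, 12).

(−10, 12) and (17, 3)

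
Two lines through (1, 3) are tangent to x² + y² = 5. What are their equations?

2x + y = 5 and x − 2y = −5

A line y − (3) = m(x − (1)) is tangent when its distance from (0, 0) is √5:
(−1m − (−3))² = 5(m² + 1)
2m² + 3m − 2 = 0, so m = −2 or m = 1/2.
With m = −2: 2x + y = 5. With m = 1/2: x − 2y = −5.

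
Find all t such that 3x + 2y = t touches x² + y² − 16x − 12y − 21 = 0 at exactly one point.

t = 36 ± 11√13

For a tangent, require d(centre, line) = r = 11.
|3·8 + 2·6 − t| / √13 = 11
|t − (36)| = 11√13.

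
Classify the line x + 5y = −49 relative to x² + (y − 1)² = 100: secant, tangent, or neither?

Substituting the line into the circle gives 26x² + 108x + 416 = 0.
Discriminant = (108)² − 4·26·(416) = −31600 < 0.
No real roots: the line does not meet the circle.

neither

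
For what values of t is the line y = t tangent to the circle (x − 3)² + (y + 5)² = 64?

t = −13 or t = 3

Tangency holds when the distance from the centre (3, −5) to the line equals the radius 8:
|0·3 + 1·(−5) − t| / √1 = 8
|t − (−5)| = 8, so t = 3 or t = −13.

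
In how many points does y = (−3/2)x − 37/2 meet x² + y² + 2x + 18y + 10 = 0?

Centre (−1, −9), r² = 72. Distance² from centre to line = (16)²/13 = 256/13.
Since d² < r², the line cuts the circle twice.

2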